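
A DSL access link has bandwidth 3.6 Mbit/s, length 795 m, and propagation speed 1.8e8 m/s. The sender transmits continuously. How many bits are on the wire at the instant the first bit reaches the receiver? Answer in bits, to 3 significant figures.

Propagation delay = 795 / 180000000 = 4.41667e-06 s.
BDP = R × t_prop = 3600000 × 4.41667e-06 = 15.9 bits.

15.9 bits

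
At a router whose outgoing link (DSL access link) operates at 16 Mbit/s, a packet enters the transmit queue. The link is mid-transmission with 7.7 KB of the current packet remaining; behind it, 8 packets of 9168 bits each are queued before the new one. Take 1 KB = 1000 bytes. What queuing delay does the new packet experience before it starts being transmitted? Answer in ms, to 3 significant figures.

8.43 ms

Each queued packet: L/R = 9168/16000000 = 0.573 ms.
8 queued → 4.584 ms.
Plus remaining 61600 bits of current packet: 3.85 ms.
Queuing delay = 8.43 ms.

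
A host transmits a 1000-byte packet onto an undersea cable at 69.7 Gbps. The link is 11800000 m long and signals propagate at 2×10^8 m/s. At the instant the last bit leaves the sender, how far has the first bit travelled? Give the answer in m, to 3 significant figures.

t_tx = L/R = 8000/69700000000 = 1.14778e-07 s.
Distance = s × t_tx = 200000000 × 1.14778e-07 = 23.0 m.

23.0 m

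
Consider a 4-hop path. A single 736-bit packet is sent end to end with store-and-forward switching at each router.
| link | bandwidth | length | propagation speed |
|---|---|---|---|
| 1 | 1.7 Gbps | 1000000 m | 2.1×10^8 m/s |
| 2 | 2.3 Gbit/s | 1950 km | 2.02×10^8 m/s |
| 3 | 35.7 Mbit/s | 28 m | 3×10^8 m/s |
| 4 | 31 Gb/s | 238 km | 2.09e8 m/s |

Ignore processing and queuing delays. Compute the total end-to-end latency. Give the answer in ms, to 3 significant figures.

15.6 ms

Transmission delays (L/R per hop): 0.000432941, 0.00032, 0.0206162, 2.37419e-05 ms; sum = 0.0213929 ms.
Propagation delays (d/s per hop): 4.7619, 9.65347, 9.33333e-05, 1.13876 ms; sum = 15.5542 ms.
End-to-end = 15.6 ms.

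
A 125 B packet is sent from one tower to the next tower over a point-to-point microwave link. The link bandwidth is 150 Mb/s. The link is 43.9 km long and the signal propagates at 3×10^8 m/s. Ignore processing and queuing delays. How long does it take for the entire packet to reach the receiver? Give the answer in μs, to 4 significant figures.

153.0 μs

L = 125 × 8 = 1000 bits.
Transmission delay = L/R = 1000 / 150000000 = 6.66667 μs.
Propagation delay = d/s = 43900 m / 300000000 m/s = 146.333 μs.
Total = 153.0 μs.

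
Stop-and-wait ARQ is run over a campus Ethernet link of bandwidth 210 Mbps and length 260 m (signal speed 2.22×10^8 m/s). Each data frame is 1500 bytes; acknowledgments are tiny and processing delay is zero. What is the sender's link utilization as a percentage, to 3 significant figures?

t_tx = L/R = 12000/210000000 = 5.71429e-05 s.
t_prop = 260/2.22e+08 = 1.17117e-06 s; RTT = 2.34234e-06 s.
Cycle = t_tx + RTT = 5.94852e-05 s.
Utilization = t_tx / cycle = 5.71429e-05/5.94852e-05 = 96.1 %.

96.1 %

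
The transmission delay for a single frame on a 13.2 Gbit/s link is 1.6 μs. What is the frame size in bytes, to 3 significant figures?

L = R × t_tx = 13200000000 b/s × 1.6e-06 s = 21120 bits.
In bytes: 21120 / 8 = 2640 bytes.

2640 bytes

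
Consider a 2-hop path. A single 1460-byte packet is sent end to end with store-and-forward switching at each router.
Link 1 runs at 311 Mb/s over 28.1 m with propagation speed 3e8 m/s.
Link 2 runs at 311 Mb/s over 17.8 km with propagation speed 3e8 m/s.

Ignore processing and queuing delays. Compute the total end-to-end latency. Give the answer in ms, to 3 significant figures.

0.135 ms

L = 1460 × 8 = 11680 bits.
Transmission delay per hop = L/R = 11680/311000000 = 0.0375563 ms; 2 hops → 0.0751125 ms.
Propagation delays (d/s per hop): 9.36667e-05, 0.0593333 ms; sum = 0.059427 ms.
End-to-end = 0.135 ms.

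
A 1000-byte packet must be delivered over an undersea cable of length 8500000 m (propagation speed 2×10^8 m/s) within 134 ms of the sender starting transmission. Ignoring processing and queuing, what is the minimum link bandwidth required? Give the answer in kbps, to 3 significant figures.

L = 8000 bits.
Propagation delay = 8500000 / 200000000 = 42.5 ms.
Transmission budget = 134 − 42.5 = 91.5 ms.
R ≥ L / t_tx = 8000 bits / 0.0915 s = 87.4 kbps.

87.4 kbps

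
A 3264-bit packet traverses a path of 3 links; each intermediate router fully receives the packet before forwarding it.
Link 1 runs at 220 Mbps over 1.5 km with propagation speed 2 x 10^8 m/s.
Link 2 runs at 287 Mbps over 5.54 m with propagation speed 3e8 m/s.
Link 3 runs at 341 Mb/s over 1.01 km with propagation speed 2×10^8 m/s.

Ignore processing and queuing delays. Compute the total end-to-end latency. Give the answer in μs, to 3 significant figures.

48.3 μs

Transmission delays (L/R per hop): 14.8364, 11.3728, 9.57185 μs; sum = 35.781 μs.
Propagation delays (d/s per hop): 7.5, 0.0184667, 5.05 μs; sum = 12.5685 μs.
End-to-end = 48.3 μs.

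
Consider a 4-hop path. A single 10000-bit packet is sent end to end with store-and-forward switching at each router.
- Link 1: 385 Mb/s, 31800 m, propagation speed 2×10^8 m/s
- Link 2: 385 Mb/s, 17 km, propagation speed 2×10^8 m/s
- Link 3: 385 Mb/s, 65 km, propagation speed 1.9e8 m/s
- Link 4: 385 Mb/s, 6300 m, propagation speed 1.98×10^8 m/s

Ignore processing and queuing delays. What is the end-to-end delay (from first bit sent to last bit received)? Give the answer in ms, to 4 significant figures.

Transmission delay per hop = L/R = 10000/385000000 = 0.025974 ms; 4 hops → 0.103896 ms.
Propagation delays (d/s per hop): 0.159, 0.085, 0.342105, 0.0318182 ms; sum = 0.617923 ms.
End-to-end = 0.7218 ms.

0.7218 ms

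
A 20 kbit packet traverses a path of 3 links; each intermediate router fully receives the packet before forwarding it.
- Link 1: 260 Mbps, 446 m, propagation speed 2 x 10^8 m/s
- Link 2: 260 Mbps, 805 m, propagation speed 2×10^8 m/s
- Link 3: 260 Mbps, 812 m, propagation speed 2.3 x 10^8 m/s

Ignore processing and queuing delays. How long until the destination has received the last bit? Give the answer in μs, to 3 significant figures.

241 μs

L = 20000 bits.
Transmission delay per hop = L/R = 20000/260000000 = 76.9231 μs; 3 hops → 230.769 μs.
Propagation delays (d/s per hop): 2.23, 4.025, 3.53043 μs; sum = 9.78543 μs.
End-to-end = 241 μs.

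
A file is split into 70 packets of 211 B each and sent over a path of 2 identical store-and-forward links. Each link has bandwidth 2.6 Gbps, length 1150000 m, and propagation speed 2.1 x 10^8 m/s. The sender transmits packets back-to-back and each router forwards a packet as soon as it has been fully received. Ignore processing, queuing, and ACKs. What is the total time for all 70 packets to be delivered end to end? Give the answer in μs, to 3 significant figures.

Per-hop transmission t_tx = L/R = 1688/2600000000 = 0.649231 μs.
Per-hop propagation t_prop = 1150000/210000000 = 5476.19 μs.
Pipeline fill: first packet needs 2·t_tx to clear all hops; remaining 69 packets each add one t_tx.
Total = (2+70-1)·t_tx + 2·t_prop = 71·0.649231 + 2·5476.19 = 11000 μs.

11000 μs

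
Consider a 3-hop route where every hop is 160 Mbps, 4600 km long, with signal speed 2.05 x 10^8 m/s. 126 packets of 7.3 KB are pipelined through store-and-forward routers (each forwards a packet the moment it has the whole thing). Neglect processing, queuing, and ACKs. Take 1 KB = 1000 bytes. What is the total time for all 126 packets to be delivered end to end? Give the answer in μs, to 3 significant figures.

Per-hop transmission t_tx = L/R = 58400/160000000 = 365 μs.
Per-hop propagation t_prop = 4600000/2.05e+08 = 22439 μs.
Pipeline fill: first packet needs 3·t_tx to clear all hops; remaining 125 packets each add one t_tx.
Total = (3+126-1)·t_tx + 3·t_prop = 128·365 + 3·22439 = 114000 μs.

114000 μs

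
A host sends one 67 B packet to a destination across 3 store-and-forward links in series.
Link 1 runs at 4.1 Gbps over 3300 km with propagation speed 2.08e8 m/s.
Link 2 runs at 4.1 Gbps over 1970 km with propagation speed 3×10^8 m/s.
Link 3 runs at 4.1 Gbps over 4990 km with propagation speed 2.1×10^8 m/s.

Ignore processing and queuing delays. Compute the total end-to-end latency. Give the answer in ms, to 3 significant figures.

46.2 ms

L = 67 × 8 = 536 bits.
Transmission delay per hop = L/R = 536/4.1e+09 = 0.000130732 ms; 3 hops → 0.000392195 ms.
Propagation delays (d/s per hop): 15.8654, 6.56667, 23.7619 ms; sum = 46.194 ms.
End-to-end = 46.2 ms.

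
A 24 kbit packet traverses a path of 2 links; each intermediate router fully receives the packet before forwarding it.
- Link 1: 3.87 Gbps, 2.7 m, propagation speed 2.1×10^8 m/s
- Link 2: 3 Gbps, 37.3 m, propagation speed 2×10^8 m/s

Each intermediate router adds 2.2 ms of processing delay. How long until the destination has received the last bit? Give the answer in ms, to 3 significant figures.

2.21 ms

L = 24000 bits.
Transmission delays (L/R per hop): 0.00620155, 0.008 ms; sum = 0.0142016 ms.
Propagation delays (d/s per hop): 1.28571e-05, 0.0001865 ms; sum = 0.000199357 ms.
Processing at 1 router(s): 1 × 2.2 ms = 2.2 ms.
End-to-end = 2.21 ms.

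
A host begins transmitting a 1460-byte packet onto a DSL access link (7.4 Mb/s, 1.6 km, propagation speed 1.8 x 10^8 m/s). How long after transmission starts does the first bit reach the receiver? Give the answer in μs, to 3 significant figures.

First bit experiences only propagation delay: d/s = 1600/180000000 = 8.89 μs.

8.89 μs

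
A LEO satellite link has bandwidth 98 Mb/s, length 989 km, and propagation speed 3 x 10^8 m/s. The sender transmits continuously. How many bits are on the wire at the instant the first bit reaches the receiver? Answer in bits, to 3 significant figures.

323000 bits

Propagation delay = 989000 / 300000000 = 0.00329667 s.
BDP = R × t_prop = 98000000 × 0.00329667 = 323073 bits.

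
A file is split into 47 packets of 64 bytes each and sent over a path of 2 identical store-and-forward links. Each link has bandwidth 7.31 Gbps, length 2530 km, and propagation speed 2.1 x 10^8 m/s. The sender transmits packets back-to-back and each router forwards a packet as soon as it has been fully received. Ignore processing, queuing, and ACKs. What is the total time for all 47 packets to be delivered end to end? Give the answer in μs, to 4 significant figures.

Per-hop transmission t_tx = L/R = 512/7310000000 = 0.070041 μs.
Per-hop propagation t_prop = 2530000/210000000 = 12047.6 μs.
Pipeline fill: first packet needs 2·t_tx to clear all hops; remaining 46 packets each add one t_tx.
Total = (2+47-1)·t_tx + 2·t_prop = 48·0.070041 + 2·12047.6 = 24100 μs.

24100 μs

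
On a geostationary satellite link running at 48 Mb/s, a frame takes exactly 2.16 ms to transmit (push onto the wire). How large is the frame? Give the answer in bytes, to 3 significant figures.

L = R × t_tx = 48000000 b/s × 0.00216 s = 103680 bits.
In bytes: 103680 / 8 = 13000 bytes.

13000 bytes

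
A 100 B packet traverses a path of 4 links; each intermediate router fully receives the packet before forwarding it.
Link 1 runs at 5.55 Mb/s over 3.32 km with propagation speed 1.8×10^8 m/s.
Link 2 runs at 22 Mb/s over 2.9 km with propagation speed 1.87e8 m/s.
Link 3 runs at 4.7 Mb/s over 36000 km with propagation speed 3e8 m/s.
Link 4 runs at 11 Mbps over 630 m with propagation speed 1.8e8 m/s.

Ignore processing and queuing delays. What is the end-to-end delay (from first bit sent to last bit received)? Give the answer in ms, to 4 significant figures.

L = 100 × 8 = 800 bits.
Transmission delays (L/R per hop): 0.144144, 0.0363636, 0.170213, 0.0727273 ms; sum = 0.423448 ms.
Propagation delays (d/s per hop): 0.0184444, 0.015508, 120, 0.0035 ms; sum = 120.037 ms.
End-to-end = 120.5 ms.

120.5 ms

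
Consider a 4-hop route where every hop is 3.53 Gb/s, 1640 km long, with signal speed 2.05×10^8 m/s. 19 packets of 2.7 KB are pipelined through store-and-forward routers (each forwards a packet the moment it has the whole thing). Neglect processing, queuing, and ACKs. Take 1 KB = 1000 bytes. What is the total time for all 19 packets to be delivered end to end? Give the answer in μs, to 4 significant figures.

32130 μs

Per-hop transmission t_tx = L/R = 21600/3530000000 = 6.11898 μs.
Per-hop propagation t_prop = 1640000/2.05e+08 = 8000 μs.
Pipeline fill: first packet needs 4·t_tx to clear all hops; remaining 18 packets each add one t_tx.
Total = (4+19-1)·t_tx + 4·t_prop = 22·6.11898 + 4·8000 = 32130 μs.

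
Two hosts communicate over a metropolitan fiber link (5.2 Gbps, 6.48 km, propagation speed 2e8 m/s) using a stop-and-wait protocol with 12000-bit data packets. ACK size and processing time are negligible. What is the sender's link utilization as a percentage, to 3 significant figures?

3.44 %

t_tx = L/R = 12000/5200000000 = 2.30769e-06 s.
t_prop = 6480/200000000 = 3.24e-05 s; RTT = 6.48e-05 s.
Cycle = t_tx + RTT = 6.71077e-05 s.
Utilization = t_tx / cycle = 2.30769e-06/6.71077e-05 = 3.44 %.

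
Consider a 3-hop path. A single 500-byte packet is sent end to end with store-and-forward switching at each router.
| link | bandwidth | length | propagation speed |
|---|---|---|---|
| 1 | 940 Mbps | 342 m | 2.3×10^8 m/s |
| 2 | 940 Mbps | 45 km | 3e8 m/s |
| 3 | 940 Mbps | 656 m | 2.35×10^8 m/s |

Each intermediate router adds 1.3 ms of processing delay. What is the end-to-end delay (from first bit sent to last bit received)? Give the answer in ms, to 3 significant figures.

L = 500 × 8 = 4000 bits.
Transmission delay per hop = L/R = 4000/940000000 = 0.00425532 ms; 3 hops → 0.012766 ms.
Propagation delays (d/s per hop): 0.00148696, 0.15, 0.00279149 ms; sum = 0.154278 ms.
Processing at 2 router(s): 2 × 1.3 ms = 2.6 ms.
End-to-end = 2.77 ms.

2.77 ms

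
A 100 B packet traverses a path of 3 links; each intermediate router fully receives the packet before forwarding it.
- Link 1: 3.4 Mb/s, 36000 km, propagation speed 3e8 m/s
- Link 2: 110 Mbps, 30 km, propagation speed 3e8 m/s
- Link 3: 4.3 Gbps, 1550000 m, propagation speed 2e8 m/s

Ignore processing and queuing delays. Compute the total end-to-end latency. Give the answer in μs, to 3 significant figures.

128000 μs

L = 100 × 8 = 800 bits.
Transmission delays (L/R per hop): 235.294, 7.27273, 0.186047 μs; sum = 242.753 μs.
Propagation delays (d/s per hop): 120000, 100, 7750 μs; sum = 127850 μs.
End-to-end = 128000 μs.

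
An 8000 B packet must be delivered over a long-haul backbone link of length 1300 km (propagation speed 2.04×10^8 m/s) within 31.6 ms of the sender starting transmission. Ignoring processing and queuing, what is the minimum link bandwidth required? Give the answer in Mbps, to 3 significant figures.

2.54 Mbps

L = 64000 bits.
Propagation delay = 1300000 / 204000000 = 6.37255 ms.
Transmission budget = 31.6 − 6.37255 = 25.2275 ms.
R ≥ L / t_tx = 64000 bits / 0.0252275 s = 2.54 Mbps.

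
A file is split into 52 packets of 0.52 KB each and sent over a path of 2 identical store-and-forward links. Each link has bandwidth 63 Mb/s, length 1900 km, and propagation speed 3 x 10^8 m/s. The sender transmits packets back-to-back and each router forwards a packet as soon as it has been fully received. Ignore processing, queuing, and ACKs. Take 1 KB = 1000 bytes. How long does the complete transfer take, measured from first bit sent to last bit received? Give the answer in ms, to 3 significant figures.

16.2 ms

Per-hop transmission t_tx = L/R = 4160/63000000 = 0.0660317 ms.
Per-hop propagation t_prop = 1900000/300000000 = 6.33333 ms.
Pipeline fill: first packet needs 2·t_tx to clear all hops; remaining 51 packets each add one t_tx.
Total = (2+52-1)·t_tx + 2·t_prop = 53·0.0660317 + 2·6.33333 = 16.2 ms.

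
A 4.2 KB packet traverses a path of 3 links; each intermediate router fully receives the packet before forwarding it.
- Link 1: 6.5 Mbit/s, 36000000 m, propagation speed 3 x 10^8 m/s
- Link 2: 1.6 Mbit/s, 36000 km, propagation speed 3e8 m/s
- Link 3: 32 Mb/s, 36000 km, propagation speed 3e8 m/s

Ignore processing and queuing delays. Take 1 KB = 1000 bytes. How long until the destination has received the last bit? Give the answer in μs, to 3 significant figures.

L = 33600 bits.
Transmission delays (L/R per hop): 5169.23, 21000, 1050 μs; sum = 27219.2 μs.
Propagation delays (d/s per hop): 120000, 120000, 120000 μs; sum = 360000 μs.
End-to-end = 387000 μs.

387000 μs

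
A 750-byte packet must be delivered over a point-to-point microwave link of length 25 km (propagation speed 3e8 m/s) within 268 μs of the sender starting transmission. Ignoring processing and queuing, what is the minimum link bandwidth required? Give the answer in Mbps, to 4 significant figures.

L = 6000 bits.
Propagation delay = 25000 / 300000000 = 83.3333 μs.
Transmission budget = 268 − 83.3333 = 184.667 μs.
R ≥ L / t_tx = 6000 bits / 0.000184667 s = 32.49 Mbps.

32.49 Mbps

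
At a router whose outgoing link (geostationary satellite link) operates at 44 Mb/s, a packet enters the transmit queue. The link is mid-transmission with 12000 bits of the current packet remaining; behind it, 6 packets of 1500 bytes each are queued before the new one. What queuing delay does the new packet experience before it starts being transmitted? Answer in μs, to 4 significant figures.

Each queued packet: L/R = 12000/44000000 = 272.727 μs.
6 queued → 1636.36 μs.
Plus remaining 12000 bits of current packet: 272.727 μs.
Queuing delay = 1909 μs.

1909 μs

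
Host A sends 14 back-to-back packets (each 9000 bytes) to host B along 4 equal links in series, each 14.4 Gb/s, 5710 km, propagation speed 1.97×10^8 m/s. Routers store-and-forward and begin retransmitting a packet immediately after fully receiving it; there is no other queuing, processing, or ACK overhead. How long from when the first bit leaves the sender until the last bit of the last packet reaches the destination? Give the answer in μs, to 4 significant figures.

Per-hop transmission t_tx = L/R = 72000/14400000000 = 5 μs.
Per-hop propagation t_prop = 5710000/197000000 = 28984.8 μs.
Pipeline fill: first packet needs 4·t_tx to clear all hops; remaining 13 packets each add one t_tx.
Total = (4+14-1)·t_tx + 4·t_prop = 17·5 + 4·28984.8 = 116000 μs.

116000 μs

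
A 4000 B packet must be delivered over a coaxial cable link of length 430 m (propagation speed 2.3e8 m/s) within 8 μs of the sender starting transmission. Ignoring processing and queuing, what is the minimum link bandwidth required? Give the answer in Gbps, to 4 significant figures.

5.220 Gbps

L = 32000 bits.
Propagation delay = 430 / 2.3e+08 = 1.86957 μs.
Transmission budget = 8 − 1.86957 = 6.13043 μs.
R ≥ L / t_tx = 32000 bits / 6.13043e-06 s = 5.220 Gbps.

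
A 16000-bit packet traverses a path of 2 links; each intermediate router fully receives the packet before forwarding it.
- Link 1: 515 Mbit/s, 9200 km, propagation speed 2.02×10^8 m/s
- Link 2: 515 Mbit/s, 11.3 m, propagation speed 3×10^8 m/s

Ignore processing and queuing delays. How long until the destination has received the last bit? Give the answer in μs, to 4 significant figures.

45610 μs

Transmission delay per hop = L/R = 16000/515000000 = 31.068 μs; 2 hops → 62.1359 μs.
Propagation delays (d/s per hop): 45544.6, 0.0376667 μs; sum = 45544.6 μs.
End-to-end = 45610 μs.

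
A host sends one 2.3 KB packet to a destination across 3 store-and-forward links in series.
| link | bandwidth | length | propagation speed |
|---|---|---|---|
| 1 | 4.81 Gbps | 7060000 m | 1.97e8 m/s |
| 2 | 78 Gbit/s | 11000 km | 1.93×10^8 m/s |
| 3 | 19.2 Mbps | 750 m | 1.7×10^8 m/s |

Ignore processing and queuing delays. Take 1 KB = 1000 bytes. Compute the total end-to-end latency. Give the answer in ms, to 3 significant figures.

93.8 ms

L = 18400 bits.
Transmission delays (L/R per hop): 0.00382536, 0.000235897, 0.958333 ms; sum = 0.962395 ms.
Propagation delays (d/s per hop): 35.8376, 56.9948, 0.00441176 ms; sum = 92.8368 ms.
End-to-end = 93.8 ms.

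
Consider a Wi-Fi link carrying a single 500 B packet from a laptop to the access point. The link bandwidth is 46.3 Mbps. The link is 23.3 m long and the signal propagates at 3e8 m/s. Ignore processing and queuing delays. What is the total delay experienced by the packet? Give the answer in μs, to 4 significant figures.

86.47 μs

L = 500 × 8 = 4000 bits.
Transmission delay = L/R = 4000 / 46300000 = 86.3931 μs.
Propagation delay = d/s = 23.3 m / 300000000 m/s = 0.0776667 μs.
Total = 86.47 μs.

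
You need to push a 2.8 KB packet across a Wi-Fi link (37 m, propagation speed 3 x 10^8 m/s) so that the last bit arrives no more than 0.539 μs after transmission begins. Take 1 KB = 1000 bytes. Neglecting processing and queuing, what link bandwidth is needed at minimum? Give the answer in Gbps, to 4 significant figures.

L = 22400 bits.
Propagation delay = 37 / 300000000 = 0.123333 μs.
Transmission budget = 0.539 − 0.123333 = 0.415667 μs.
R ≥ L / t_tx = 22400 bits / 4.15667e-07 s = 53.89 Gbps.

53.89 Gbps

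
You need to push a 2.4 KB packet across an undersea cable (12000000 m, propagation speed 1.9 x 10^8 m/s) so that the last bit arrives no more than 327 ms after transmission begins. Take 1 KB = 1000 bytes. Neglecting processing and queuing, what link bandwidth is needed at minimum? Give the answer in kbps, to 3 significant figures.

L = 19200 bits.
Propagation delay = 12000000 / 190000000 = 63.1579 ms.
Transmission budget = 327 − 63.1579 = 263.842 ms.
R ≥ L / t_tx = 19200 bits / 0.263842 s = 72.8 kbps.

72.8 kbps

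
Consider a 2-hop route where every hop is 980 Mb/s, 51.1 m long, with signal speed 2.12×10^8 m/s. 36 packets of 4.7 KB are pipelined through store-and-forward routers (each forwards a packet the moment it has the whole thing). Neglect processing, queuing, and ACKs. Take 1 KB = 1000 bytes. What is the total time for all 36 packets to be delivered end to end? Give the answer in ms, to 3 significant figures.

Per-hop transmission t_tx = L/R = 37600/980000000 = 0.0383673 ms.
Per-hop propagation t_prop = 51.1/212000000 = 0.000241038 ms.
Pipeline fill: first packet needs 2·t_tx to clear all hops; remaining 35 packets each add one t_tx.
Total = (2+36-1)·t_tx + 2·t_prop = 37·0.0383673 + 2·0.000241038 = 1.42 ms.

1.42 ms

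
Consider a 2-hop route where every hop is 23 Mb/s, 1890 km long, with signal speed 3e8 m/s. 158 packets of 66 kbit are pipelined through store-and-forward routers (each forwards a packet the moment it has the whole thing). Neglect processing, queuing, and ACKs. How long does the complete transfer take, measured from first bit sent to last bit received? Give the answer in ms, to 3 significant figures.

469 ms

Per-hop transmission t_tx = L/R = 66000/23000000 = 2.86957 ms.
Per-hop propagation t_prop = 1890000/300000000 = 6.3 ms.
Pipeline fill: first packet needs 2·t_tx to clear all hops; remaining 157 packets each add one t_tx.
Total = (2+158-1)·t_tx + 2·t_prop = 159·2.86957 + 2·6.3 = 469 ms.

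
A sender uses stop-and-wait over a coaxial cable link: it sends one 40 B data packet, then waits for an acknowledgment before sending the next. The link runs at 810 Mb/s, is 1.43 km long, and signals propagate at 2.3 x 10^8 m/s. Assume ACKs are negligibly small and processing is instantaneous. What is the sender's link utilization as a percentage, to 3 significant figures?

3.08 %

t_tx = L/R = 320/810000000 = 3.95062e-07 s.
t_prop = 1430/2.3e+08 = 6.21739e-06 s; RTT = 1.24348e-05 s.
Cycle = t_tx + RTT = 1.28298e-05 s.
Utilization = t_tx / cycle = 3.95062e-07/1.28298e-05 = 3.08 %.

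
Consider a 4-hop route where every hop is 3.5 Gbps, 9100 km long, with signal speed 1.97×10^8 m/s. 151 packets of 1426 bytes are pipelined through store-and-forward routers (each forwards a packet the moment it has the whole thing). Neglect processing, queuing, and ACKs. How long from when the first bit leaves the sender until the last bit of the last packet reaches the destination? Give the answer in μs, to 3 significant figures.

Per-hop transmission t_tx = L/R = 11408/3500000000 = 3.25943 μs.
Per-hop propagation t_prop = 9100000/197000000 = 46192.9 μs.
Pipeline fill: first packet needs 4·t_tx to clear all hops; remaining 150 packets each add one t_tx.
Total = (4+151-1)·t_tx + 4·t_prop = 154·3.25943 + 4·46192.9 = 185000 μs.

185000 μs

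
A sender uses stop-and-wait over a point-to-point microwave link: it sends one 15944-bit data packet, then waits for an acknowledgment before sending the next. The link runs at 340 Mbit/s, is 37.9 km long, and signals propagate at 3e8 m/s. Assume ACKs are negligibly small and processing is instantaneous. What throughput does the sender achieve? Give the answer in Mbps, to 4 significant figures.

53.22 Mbps

t_tx = L/R = 15944/340000000 = 4.68941e-05 s.
t_prop = 37900/300000000 = 0.000126333 s; RTT = 0.000252667 s.
Cycle = t_tx + RTT = 0.000299561 s.
Throughput = L / cycle = 15944 / 0.000299561 = 53.22 Mbps.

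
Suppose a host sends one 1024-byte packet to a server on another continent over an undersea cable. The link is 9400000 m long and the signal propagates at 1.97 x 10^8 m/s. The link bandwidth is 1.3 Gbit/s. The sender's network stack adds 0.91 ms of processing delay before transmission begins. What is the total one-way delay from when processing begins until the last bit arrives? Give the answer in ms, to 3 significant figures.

48.6 ms

L = 1024 × 8 = 8192 bits.
Transmission delay = L/R = 8192 / 1300000000 = 0.00630154 ms.
Propagation delay = d/s = 9400000 m / 197000000 m/s = 47.7157 ms.
Plus processing delay 0.91 ms = 0.91 ms.
Total = 48.6 ms.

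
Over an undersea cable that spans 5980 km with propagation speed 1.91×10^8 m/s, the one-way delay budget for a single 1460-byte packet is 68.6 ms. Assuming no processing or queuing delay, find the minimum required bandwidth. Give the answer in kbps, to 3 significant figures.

L = 11680 bits.
Propagation delay = 5980000 / 191000000 = 31.3089 ms.
Transmission budget = 68.6 − 31.3089 = 37.2911 ms.
R ≥ L / t_tx = 11680 bits / 0.0372911 s = 313 kbps.

313 kbps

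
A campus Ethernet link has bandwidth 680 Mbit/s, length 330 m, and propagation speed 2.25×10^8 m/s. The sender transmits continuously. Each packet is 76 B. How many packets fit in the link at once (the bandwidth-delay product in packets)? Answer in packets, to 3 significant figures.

Propagation delay = 330 / 225000000 = 1.46667e-06 s.
BDP = R × t_prop = 680000000 × 1.46667e-06 = 997.333 bits.
In packets of 608 bits: 1.64 packets.

1.64 packets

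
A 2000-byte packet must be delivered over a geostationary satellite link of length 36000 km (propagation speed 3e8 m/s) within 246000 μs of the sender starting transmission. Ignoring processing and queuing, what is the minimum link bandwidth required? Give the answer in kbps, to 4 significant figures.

127.0 kbps

L = 16000 bits.
Propagation delay = 36000000 / 300000000 = 120000 μs.
Transmission budget = 246000 − 120000 = 126000 μs.
R ≥ L / t_tx = 16000 bits / 0.126 s = 127.0 kbps.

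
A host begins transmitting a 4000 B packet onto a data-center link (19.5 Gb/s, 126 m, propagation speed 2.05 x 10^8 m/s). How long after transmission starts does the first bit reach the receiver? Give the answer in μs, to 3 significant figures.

0.615 μs

First bit experiences only propagation delay: d/s = 126/2.05e+08 = 0.615 μs.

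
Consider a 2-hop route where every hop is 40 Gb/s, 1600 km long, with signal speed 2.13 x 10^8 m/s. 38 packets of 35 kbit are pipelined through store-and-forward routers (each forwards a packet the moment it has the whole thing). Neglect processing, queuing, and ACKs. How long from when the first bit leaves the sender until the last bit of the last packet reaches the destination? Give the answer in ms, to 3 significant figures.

15.1 ms

Per-hop transmission t_tx = L/R = 35000/40000000000 = 0.000875 ms.
Per-hop propagation t_prop = 1600000/213000000 = 7.51174 ms.
Pipeline fill: first packet needs 2·t_tx to clear all hops; remaining 37 packets each add one t_tx.
Total = (2+38-1)·t_tx + 2·t_prop = 39·0.000875 + 2·7.51174 = 15.1 ms.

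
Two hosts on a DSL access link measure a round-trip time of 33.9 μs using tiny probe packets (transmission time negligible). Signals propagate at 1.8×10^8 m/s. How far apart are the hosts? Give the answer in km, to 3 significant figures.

3.05 km

One-way propagation = RTT/2 = 16.95 μs.
d = s × t = 180000000 × 1.695e-05 = 3.05 km.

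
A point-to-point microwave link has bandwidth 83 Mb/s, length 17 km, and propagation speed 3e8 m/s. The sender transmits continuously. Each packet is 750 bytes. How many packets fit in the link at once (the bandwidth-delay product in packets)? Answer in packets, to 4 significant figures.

0.7839 packets

Propagation delay = 17000 / 300000000 = 5.66667e-05 s.
BDP = R × t_prop = 83000000 × 5.66667e-05 = 4703.33 bits.
In packets of 6000 bits: 0.7839 packets.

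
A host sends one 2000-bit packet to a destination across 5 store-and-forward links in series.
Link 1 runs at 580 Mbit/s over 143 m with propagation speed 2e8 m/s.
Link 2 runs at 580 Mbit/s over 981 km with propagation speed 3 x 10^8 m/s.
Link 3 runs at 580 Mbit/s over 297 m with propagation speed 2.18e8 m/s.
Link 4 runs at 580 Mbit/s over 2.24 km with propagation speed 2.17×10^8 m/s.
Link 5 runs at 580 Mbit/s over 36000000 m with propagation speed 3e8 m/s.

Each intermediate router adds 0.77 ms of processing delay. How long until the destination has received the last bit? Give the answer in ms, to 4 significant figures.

Transmission delay per hop = L/R = 2000/580000000 = 0.00344828 ms; 5 hops → 0.0172414 ms.
Propagation delays (d/s per hop): 0.000715, 3.27, 0.00136239, 0.0103226, 120 ms; sum = 123.282 ms.
Processing at 4 router(s): 4 × 0.77 ms = 3.08 ms.
End-to-end = 126.4 ms.

126.4 ms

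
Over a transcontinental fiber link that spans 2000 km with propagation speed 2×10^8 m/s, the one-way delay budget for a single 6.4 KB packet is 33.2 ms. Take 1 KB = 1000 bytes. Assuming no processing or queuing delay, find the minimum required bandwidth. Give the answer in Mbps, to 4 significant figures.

2.207 Mbps

L = 51200 bits.
Propagation delay = 2000000 / 200000000 = 10 ms.
Transmission budget = 33.2 − 10 = 23.2 ms.
R ≥ L / t_tx = 51200 bits / 0.0232 s = 2.207 Mbps.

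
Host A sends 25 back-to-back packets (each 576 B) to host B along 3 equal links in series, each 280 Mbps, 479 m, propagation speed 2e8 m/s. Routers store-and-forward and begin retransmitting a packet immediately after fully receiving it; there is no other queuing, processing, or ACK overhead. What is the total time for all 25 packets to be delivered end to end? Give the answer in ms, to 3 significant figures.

Per-hop transmission t_tx = L/R = 4608/280000000 = 0.0164571 ms.
Per-hop propagation t_prop = 479/200000000 = 0.002395 ms.
Pipeline fill: first packet needs 3·t_tx to clear all hops; remaining 24 packets each add one t_tx.
Total = (3+25-1)·t_tx + 3·t_prop = 27·0.0164571 + 3·0.002395 = 0.452 ms.

0.452 ms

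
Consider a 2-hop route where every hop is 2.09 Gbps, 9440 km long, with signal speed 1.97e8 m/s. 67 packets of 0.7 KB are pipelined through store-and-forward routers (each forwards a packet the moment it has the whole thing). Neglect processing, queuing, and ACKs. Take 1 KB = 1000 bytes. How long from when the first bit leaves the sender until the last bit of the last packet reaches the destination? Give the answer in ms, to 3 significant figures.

96.0 ms

Per-hop transmission t_tx = L/R = 5600/2.09e+09 = 0.00267943 ms.
Per-hop propagation t_prop = 9440000/197000000 = 47.9188 ms.
Pipeline fill: first packet needs 2·t_tx to clear all hops; remaining 66 packets each add one t_tx.
Total = (2+67-1)·t_tx + 2·t_prop = 68·0.00267943 + 2·47.9188 = 96.0 ms.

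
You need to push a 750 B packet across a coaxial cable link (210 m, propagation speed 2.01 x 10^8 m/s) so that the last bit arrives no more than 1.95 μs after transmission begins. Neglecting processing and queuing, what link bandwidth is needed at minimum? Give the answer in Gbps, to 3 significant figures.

L = 6000 bits.
Propagation delay = 210 / 2.01e+08 = 1.04478 μs.
Transmission budget = 1.95 − 1.04478 = 0.905224 μs.
R ≥ L / t_tx = 6000 bits / 9.05224e-07 s = 6.63 Gbps.

6.63 Gbps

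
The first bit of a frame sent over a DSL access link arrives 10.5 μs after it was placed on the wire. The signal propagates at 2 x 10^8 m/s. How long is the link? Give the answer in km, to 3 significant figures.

d = s × t_prop = 200000000 × 1.05e-05 = 2.10 km.

2.10 km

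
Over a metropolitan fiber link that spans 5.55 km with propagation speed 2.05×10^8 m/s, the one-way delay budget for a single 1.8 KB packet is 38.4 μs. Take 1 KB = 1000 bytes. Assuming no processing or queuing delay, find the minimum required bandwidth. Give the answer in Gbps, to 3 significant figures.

1.27 Gbps

L = 14400 bits.
Propagation delay = 5550 / 2.05e+08 = 27.0732 μs.
Transmission budget = 38.4 − 27.0732 = 11.3268 μs.
R ≥ L / t_tx = 14400 bits / 1.13268e-05 s = 1.27 Gbps.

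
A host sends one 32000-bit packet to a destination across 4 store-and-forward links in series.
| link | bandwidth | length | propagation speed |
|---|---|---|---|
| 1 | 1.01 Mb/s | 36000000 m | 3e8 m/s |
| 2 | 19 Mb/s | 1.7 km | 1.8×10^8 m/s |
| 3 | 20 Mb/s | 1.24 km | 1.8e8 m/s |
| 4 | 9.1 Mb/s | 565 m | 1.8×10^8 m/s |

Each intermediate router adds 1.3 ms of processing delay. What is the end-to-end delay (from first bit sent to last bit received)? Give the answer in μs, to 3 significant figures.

162000 μs

Transmission delays (L/R per hop): 31683.2, 1684.21, 1600, 3516.48 μs; sum = 38483.9 μs.
Propagation delays (d/s per hop): 120000, 9.44444, 6.88889, 3.13889 μs; sum = 120019 μs.
Processing at 3 router(s): 3 × 1.3 ms = 3900 μs.
End-to-end = 162000 μs.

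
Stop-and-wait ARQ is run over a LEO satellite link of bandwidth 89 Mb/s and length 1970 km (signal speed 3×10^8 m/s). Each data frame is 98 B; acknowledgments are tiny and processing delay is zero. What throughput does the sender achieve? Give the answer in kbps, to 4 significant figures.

t_tx = L/R = 784/89000000 = 8.80899e-06 s.
t_prop = 1970000/300000000 = 0.00656667 s; RTT = 0.0131333 s.
Cycle = t_tx + RTT = 0.0131421 s.
Throughput = L / cycle = 784 / 0.0131421 = 59.66 kbps.

59.66 kbps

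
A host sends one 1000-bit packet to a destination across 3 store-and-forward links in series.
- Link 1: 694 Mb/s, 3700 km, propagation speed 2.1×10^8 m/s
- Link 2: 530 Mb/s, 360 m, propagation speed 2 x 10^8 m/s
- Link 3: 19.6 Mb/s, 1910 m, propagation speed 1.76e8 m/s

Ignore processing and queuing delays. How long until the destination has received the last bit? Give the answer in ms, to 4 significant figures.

17.69 ms

Transmission delays (L/R per hop): 0.00144092, 0.00188679, 0.0510204 ms; sum = 0.0543481 ms.
Propagation delays (d/s per hop): 17.619, 0.0018, 0.0108523 ms; sum = 17.6317 ms.
End-to-end = 17.69 ms.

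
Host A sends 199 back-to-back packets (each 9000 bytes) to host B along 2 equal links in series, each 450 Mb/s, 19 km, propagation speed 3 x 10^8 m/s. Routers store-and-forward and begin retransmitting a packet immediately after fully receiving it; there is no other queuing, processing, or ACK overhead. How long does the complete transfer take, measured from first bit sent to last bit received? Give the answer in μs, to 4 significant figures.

Per-hop transmission t_tx = L/R = 72000/450000000 = 160 μs.
Per-hop propagation t_prop = 19000/300000000 = 63.3333 μs.
Pipeline fill: first packet needs 2·t_tx to clear all hops; remaining 198 packets each add one t_tx.
Total = (2+199-1)·t_tx + 2·t_prop = 200·160 + 2·63.3333 = 32130 μs.

32130 μs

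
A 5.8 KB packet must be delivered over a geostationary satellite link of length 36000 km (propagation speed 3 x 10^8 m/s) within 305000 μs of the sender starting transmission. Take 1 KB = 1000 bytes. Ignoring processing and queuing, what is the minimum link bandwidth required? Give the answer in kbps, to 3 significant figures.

251 kbps

L = 46400 bits.
Propagation delay = 36000000 / 300000000 = 120000 μs.
Transmission budget = 305000 − 120000 = 185000 μs.
R ≥ L / t_tx = 46400 bits / 0.185 s = 251 kbps.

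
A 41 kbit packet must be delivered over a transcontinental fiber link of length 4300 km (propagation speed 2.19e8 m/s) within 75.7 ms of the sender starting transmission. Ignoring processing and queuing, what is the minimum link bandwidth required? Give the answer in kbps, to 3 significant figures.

731 kbps

Propagation delay = 4300000 / 219000000 = 19.6347 ms.
Transmission budget = 75.7 − 19.6347 = 56.0653 ms.
R ≥ L / t_tx = 41000 bits / 0.0560653 s = 731 kbps.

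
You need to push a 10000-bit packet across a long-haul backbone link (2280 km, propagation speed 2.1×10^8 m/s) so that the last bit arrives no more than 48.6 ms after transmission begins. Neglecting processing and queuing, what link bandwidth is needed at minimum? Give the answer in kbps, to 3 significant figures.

Propagation delay = 2280000 / 210000000 = 10.8571 ms.
Transmission budget = 48.6 − 10.8571 = 37.7429 ms.
R ≥ L / t_tx = 10000 bits / 0.0377429 s = 265 kbps.

265 kbps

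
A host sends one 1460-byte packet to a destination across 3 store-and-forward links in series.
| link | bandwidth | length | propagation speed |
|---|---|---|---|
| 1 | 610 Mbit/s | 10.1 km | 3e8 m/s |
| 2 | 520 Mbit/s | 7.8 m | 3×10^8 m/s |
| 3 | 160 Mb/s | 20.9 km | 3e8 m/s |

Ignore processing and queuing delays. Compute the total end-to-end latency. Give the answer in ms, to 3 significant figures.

L = 1460 × 8 = 11680 bits.
Transmission delays (L/R per hop): 0.0191475, 0.0224615, 0.073 ms; sum = 0.114609 ms.
Propagation delays (d/s per hop): 0.0336667, 2.6e-05, 0.0696667 ms; sum = 0.103359 ms.
End-to-end = 0.218 ms.

0.218 ms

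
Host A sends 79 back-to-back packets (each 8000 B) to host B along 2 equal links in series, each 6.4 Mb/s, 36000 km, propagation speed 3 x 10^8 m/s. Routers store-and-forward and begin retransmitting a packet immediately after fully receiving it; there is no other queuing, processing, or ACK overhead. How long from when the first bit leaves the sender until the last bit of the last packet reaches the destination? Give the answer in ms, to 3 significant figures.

1040 ms

Per-hop transmission t_tx = L/R = 64000/6400000 = 10 ms.
Per-hop propagation t_prop = 36000000/300000000 = 120 ms.
Pipeline fill: first packet needs 2·t_tx to clear all hops; remaining 78 packets each add one t_tx.
Total = (2+79-1)·t_tx + 2·t_prop = 80·10 + 2·120 = 1040 ms.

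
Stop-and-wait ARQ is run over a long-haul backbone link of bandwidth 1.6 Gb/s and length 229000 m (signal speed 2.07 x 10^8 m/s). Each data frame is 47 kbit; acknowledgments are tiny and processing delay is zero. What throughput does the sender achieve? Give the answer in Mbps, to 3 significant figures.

21.0 Mbps

t_tx = L/R = 47000/1600000000 = 2.9375e-05 s.
t_prop = 229000/2.07e+08 = 0.00110628 s; RTT = 0.00221256 s.
Cycle = t_tx + RTT = 0.00224194 s.
Throughput = L / cycle = 47000 / 0.00224194 = 21.0 Mbps.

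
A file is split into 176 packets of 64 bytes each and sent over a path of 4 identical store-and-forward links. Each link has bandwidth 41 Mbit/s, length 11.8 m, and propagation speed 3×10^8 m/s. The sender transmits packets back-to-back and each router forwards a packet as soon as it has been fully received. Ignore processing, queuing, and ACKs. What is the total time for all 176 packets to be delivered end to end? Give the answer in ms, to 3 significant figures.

2.24 ms

Per-hop transmission t_tx = L/R = 512/41000000 = 0.0124878 ms.
Per-hop propagation t_prop = 11.8/300000000 = 3.93333e-05 ms.
Pipeline fill: first packet needs 4·t_tx to clear all hops; remaining 175 packets each add one t_tx.
Total = (4+176-1)·t_tx + 4·t_prop = 179·0.0124878 + 4·3.93333e-05 = 2.24 ms.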